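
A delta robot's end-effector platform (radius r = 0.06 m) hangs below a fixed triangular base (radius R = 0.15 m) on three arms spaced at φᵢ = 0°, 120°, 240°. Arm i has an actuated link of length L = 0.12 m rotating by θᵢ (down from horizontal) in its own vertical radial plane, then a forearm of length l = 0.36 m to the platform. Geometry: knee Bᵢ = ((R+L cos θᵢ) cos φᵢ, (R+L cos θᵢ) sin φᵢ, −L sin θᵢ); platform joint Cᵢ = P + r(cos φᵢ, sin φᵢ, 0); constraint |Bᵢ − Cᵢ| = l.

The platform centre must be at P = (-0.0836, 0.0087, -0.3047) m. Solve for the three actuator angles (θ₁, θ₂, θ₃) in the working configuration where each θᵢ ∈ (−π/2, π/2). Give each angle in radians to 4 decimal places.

θ₁ = 0.6113, θ₂ = -0.0870, θ₃ = 0.0002

arm 1 (φ=0.0°): x'=-0.0836, y'=0.0087
  A=0.1736, B=-0.3047, C=(l²−L²−A²−y'²−z²)/(2L)=-0.0327
  γ=atan2(-0.3047,0.1736)=-1.0529;  ψ=arccos(-0.0933)=1.6643;  θ1=γ+ψ≈0.6113
φ2=120.0° → target in arm frame (0.0493, 0.0680)
  e−x'=0.0407;  (l²−L²−(e−x')²−y'²−z²)/2L = 0.0670
  θ2 = atan2(B,A) + arccos(C/0.3074) = -0.0870
arm 3 (φ=240.0°): x'=0.0343, y'=-0.0767
  e−x'=0.0557;  (l²−L²−(e−x')²−y'²−z²)/2L = 0.0557
  √(A²+B²)=0.3098;  θ3 = -1.3899+1.3901 ≈ 0.0002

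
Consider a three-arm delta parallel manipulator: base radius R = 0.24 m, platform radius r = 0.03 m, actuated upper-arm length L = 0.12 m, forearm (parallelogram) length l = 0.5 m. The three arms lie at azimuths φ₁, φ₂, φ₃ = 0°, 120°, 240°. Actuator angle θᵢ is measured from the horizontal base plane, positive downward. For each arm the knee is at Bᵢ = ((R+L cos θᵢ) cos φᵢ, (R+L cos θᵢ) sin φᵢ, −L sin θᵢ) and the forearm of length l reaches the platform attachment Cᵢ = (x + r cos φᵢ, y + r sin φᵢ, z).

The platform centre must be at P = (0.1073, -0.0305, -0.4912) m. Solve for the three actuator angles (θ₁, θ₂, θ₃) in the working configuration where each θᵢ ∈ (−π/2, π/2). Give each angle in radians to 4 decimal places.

rotate P by −φ1: (0.1073, -0.0305, -0.4912)
  A=0.1027, B=-0.4912, C=(l²−L²−A²−y'²−z²)/(2L)=-0.0715
  √(A²+B²)=0.5018;  θ1 = -1.3647+1.7137 ≈ 0.3490
rotate P by −φ2: (-0.0801, -0.0777, -0.4912)
  e−x'=0.2901;  (l²−L²−(e−x')²−y'²−z²)/2L = -0.3994
  γ=atan2(-0.4912,0.2901)=-1.0374;  ψ=arccos(-0.7001)=2.3463;  θ2=γ+ψ≈1.3089
φ3=240.0° → target in arm frame (-0.0272, 0.1082)
  e−x'=0.2372;  (l²−L²−(e−x')²−y'²−z²)/2L = -0.3069
  θ3 = atan2(B,A) + arccos(C/0.5455) = 1.0475

θ₁ = 0.3490, θ₂ = 1.3089, θ₃ = 1.0475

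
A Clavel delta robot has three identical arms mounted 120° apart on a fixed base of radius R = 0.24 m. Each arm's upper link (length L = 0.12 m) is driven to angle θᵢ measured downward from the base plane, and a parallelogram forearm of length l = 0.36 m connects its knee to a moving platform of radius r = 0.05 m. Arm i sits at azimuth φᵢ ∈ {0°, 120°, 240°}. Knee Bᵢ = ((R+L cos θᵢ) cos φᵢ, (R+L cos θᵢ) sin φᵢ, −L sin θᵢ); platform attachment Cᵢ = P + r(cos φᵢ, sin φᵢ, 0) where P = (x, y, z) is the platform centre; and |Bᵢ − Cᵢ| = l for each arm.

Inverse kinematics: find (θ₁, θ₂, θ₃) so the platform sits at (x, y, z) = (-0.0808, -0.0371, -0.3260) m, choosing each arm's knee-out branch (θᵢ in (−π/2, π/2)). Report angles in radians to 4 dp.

θ₁ = 1.3965, θ₂ = 0.8731, θ₃ = 0.4364

arm 1 (φ=0.0°): x'=-0.0808, y'=-0.0371
  A=0.2708, B=-0.3260, C=(l²−L²−A²−y'²−z²)/(2L)=-0.2741
  √(A²+B²)=0.4238;  θ1 = -0.8776+2.2741 ≈ 1.3965
φ2=120.0° → target in arm frame (0.0083, 0.0885)
  A=0.1817, B=-0.3260, C=(l²−L²−A²−y'²−z²)/(2L)=-0.1331
  √(A²+B²)=0.3732;  θ2 = -1.0622+1.9354 ≈ 0.8731
φ3=240.0° → target in arm frame (0.0725, -0.0514)
  e−x'=0.1175;  (l²−L²−(e−x')²−y'²−z²)/2L = -0.0313
  γ=atan2(-0.3260,0.1175)=-1.2249;  ψ=arccos(-0.0904)=1.6613;  θ3=γ+ψ≈0.4364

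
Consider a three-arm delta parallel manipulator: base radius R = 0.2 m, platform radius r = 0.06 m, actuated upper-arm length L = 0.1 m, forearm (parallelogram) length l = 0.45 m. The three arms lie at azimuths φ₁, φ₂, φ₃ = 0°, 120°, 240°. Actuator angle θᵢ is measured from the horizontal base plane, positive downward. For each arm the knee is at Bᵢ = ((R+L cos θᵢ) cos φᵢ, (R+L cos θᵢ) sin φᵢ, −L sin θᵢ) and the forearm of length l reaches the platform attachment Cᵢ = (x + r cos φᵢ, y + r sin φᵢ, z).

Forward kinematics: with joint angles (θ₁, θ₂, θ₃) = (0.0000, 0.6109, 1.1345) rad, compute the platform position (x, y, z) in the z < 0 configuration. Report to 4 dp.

(0.1113, 0.0627, -0.4266)

φ1=0.0°: virtual centre (0.2400, 0.0000, 0.0000), radius l
φ2=120.0°: virtual centre (-0.1110, 0.1922, -0.0574), radius l
arm 3 at φ=240.0°: e+L cos θ3 = 0.1823;  S3 = (-0.0911, -0.1578, -0.0906)
eliminate P² terms by subtracting sphere 1 from 2 and 3
[-0.7019 0.3844 -0.1147]·P = -0.0051;  [-0.6623 -0.3157 -0.1813]·P = -0.0162
det = 0.4761;  x = 0.0164+-0.2224z,  y = 0.0168+-0.1077z
into |P−S₁|² = l²: 1.0610z² + 0.0958z + -0.1522 = 0;  Δ = 0.6553;  z = -0.4266 or 0.3363 → z<0 root = -0.4266
x = 0.1113, y = 0.0627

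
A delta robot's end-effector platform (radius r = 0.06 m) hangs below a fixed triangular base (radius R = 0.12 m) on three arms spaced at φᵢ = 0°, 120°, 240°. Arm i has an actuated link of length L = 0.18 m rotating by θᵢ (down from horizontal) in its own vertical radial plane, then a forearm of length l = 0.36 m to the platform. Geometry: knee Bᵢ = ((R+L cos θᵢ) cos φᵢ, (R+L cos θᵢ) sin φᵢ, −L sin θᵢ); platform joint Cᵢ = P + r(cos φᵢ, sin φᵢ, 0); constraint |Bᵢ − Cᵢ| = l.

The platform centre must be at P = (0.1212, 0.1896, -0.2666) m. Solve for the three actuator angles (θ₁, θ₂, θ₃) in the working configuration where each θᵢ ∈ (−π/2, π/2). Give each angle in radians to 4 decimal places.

θ₁ = -0.0874, θ₂ = -0.0001, θ₃ = 1.2215

rotate P by −φ1: (0.1212, 0.1896, -0.2666)
  A=-0.0612, B=-0.2666, C=(l²−L²−A²−y'²−z²)/(2L)=-0.0377
  γ=atan2(-0.2666,-0.0612)=-1.7964;  ψ=arccos(-0.1378)=1.7090;  θ1=γ+ψ≈-0.0874
arm 2 (φ=120.0°): x'=0.1036, y'=-0.1998
  e−x'=-0.0436;  (l²−L²−(e−x')²−y'²−z²)/2L = -0.0436
  γ=atan2(-0.2666,-0.0436)=-1.7329;  ψ=arccos(-0.1612)=1.7327;  θ2=γ+ψ≈-0.0001
rotate P by −φ3: (-0.2248, 0.0102, -0.2666)
  A=0.2848, B=-0.2666, C=(l²−L²−A²−y'²−z²)/(2L)=-0.1530
  θ3 = atan2(B,A) + arccos(C/0.3901) = 1.2215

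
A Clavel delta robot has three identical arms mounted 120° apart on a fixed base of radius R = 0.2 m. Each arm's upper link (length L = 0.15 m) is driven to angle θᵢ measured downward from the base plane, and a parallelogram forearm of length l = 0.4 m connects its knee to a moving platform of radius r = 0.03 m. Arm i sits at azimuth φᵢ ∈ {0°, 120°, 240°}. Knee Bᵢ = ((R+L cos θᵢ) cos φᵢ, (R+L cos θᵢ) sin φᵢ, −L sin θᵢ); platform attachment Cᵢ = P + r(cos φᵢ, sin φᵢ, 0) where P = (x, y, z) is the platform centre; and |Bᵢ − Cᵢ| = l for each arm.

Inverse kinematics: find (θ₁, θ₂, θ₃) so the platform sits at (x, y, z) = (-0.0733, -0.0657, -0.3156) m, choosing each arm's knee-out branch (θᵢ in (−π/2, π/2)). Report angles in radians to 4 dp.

φ1=0.0° → target in arm frame (-0.0733, -0.0657)
  e−x'=0.2433;  (l²−L²−(e−x')²−y'²−z²)/2L = -0.0854
  γ=atan2(-0.3156,0.2433)=-0.9140;  ψ=arccos(-0.2143)=1.7867;  θ1=γ+ψ≈0.8727
arm 2 (φ=120.0°): x'=-0.0202, y'=0.0963
  e−x'=0.1902;  (l²−L²−(e−x')²−y'²−z²)/2L = -0.0253
  γ=atan2(-0.3156,0.1902)=-1.0283;  ψ=arccos(-0.0685)=1.6394;  θ2=γ+ψ≈0.6111
φ3=240.0° → target in arm frame (0.0935, -0.0306)
  A=0.0765, B=-0.3156, C=(l²−L²−A²−y'²−z²)/(2L)=0.1037
  θ3 = atan2(B,A) + arccos(C/0.3247) = -0.0874

θ₁ = 0.8727, θ₂ = 0.6111, θ₃ = -0.0874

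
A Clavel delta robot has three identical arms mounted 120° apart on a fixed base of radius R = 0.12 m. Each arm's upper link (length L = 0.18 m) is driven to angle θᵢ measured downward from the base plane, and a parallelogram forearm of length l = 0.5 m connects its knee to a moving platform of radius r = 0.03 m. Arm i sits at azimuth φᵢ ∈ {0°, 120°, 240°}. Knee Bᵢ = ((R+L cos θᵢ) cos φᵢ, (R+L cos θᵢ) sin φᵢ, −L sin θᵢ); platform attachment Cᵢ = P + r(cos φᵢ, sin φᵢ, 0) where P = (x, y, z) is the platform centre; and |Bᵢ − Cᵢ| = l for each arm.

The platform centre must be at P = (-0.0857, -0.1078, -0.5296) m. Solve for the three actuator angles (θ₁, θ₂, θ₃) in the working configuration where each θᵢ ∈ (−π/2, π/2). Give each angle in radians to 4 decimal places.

arm 1 (φ=0.0°): x'=-0.0857, y'=-0.1078
  e−x'=0.1757;  (l²−L²−(e−x')²−y'²−z²)/2L = -0.2927
  θ1 = atan2(B,A) + arccos(C/0.5580) = 0.8725
φ2=120.0° → target in arm frame (-0.0505, 0.1281)
  e−x'=0.1405;  (l²−L²−(e−x')²−y'²−z²)/2L = -0.2751
  θ2 = atan2(B,A) + arccos(C/0.5479) = 0.7853
arm 3 (φ=240.0°): x'=0.1362, y'=-0.0203
  A cos θ + B sin θ = C:  -0.0462·cos θ + -0.5296·sin θ = -0.1817
  θ3 = atan2(B,A) + arccos(C/0.5316) = 0.2619

θ₁ = 0.8725, θ₂ = 0.7853, θ₃ = 0.2619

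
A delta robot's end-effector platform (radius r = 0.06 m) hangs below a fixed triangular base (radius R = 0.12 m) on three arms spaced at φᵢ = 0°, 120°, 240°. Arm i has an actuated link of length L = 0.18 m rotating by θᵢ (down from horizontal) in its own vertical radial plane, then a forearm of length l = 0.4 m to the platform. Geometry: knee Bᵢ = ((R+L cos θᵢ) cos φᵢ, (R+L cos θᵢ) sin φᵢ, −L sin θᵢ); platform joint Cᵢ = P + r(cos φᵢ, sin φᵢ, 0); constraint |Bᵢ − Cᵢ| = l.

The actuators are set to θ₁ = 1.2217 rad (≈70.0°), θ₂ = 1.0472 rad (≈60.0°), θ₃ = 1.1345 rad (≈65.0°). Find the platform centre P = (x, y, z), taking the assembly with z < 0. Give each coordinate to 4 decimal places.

S1 = (0.1216·cos0.0°, 0.1216·sin0.0°, -0.1691) = (0.1216, 0.0000, -0.1691)
S2 = (0.1500·cos120.0°, 0.1500·sin120.0°, -0.1559) = (-0.0750, 0.1299, -0.1559)
S3 = (0.1361·cos240.0°, 0.1361·sin240.0°, -0.1631) = (-0.0680, -0.1178, -0.1631)
eliminate P² terms by subtracting sphere 1 from 2 and 3
[-0.3931 0.2598 0.0265]·P = 0.0034;  [-0.3792 -0.2357 0.0120]·P = 0.0017
det = 0.1912;  x = -0.0066+0.0490z,  y = 0.0032+-0.0279z
into |P−S₁|² = l²: 1.0032z² + 0.3255z + -0.1150 = 0;  Δ = 0.5673;  z = -0.5377 or 0.2131 → z<0 root = -0.5377
x = -0.0329, y = 0.0182

(-0.0329, 0.0182, -0.5377)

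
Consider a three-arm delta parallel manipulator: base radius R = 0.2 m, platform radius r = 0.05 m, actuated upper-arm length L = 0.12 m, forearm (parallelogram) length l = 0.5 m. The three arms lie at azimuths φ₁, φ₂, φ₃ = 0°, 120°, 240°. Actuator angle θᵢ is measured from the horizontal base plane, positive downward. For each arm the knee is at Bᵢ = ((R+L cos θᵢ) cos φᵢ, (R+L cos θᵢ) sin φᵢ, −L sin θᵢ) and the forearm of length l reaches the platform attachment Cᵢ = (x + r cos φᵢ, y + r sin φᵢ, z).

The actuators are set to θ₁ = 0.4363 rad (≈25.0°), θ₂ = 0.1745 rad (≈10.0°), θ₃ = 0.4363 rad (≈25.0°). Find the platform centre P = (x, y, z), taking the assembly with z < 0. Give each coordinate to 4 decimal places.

S1 = (0.2588·cos0.0°, 0.2588·sin0.0°, -0.0507) = (0.2588, 0.0000, -0.0507)
φ2=120.0°: virtual centre (-0.1341, 0.2322, -0.0208), radius l
S3 = (0.2588·cos240.0°, 0.2588·sin240.0°, -0.0507) = (-0.1294, -0.2241, -0.0507)
|S₂|²−|S₁|² = 0.0028;  |S₃|²−|S₁|² = 0.0000
plane₁₂: -0.7857x+0.4645y+0.0598z = 0.0028
det = 0.7127;  x = -0.0018+0.0376z,  y = 0.0031+-0.0651z
quadratic in z: (1.0056)z²+(0.0814)z+(-0.1795)=0, √Δ=0.8537 → z ∈ {-0.4650, 0.3840}; z = -0.4650 (taking z<0)
x = -0.0192, y = 0.0333

(-0.0192, 0.0333, -0.4650)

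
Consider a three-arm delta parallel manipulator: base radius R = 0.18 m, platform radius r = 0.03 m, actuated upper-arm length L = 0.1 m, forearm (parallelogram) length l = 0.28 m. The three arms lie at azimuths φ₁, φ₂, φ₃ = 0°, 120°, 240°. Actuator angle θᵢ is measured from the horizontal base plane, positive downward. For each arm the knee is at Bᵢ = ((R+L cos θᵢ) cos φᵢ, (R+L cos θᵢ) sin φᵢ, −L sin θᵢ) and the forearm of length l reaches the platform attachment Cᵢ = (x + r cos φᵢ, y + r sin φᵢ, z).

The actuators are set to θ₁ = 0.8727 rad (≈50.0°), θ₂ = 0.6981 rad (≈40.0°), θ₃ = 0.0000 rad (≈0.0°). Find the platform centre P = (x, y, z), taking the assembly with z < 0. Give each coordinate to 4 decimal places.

S1 = (0.2143·cos0.0°, 0.2143·sin0.0°, -0.0766) = (0.2143, 0.0000, -0.0766)
φ2=120.0°: virtual centre (-0.1133, 0.1962, -0.0643), radius l
arm 3 at φ=240.0°: e+L cos θ3 = 0.2500;  S3 = (-0.1250, -0.2165, 0.0000)
subtract pairs → two planes through P
plane₁₂: -0.6552x+0.3925y+0.0247z = 0.0037
det = 0.5500;  x = -0.0106+0.1287z,  y = -0.0082+0.1521z
sphere 1 gives Az²+Bz+C=0 with A=1.0397, B=0.0928, C=-0.0219;  B²−4AC=0.0997;  roots -0.1965, 0.1072;  negative root z = -0.1965
x = -0.0359, y = -0.0381

(-0.0359, -0.0381, -0.1965)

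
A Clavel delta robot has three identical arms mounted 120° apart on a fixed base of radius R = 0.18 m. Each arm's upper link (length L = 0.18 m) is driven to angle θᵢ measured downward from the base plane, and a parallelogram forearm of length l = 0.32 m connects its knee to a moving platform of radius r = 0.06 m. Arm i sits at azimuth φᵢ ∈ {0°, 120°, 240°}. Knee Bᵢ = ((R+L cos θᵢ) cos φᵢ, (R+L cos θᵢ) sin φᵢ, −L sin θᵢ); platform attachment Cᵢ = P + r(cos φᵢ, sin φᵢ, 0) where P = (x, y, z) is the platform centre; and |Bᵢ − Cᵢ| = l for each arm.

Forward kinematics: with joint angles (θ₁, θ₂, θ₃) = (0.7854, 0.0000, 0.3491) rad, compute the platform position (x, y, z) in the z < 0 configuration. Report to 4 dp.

(-0.0631, 0.0261, -0.2006)

arm 1 at φ=0.0°: ρ1 = 0.2473;  centre 1 = (0.2473, 0.0000, -0.1273)
φ2=120.0°: virtual centre (-0.1500, 0.2598, 0.0000), radius l
φ3=240.0°: virtual centre (-0.1446, -0.2504, -0.0616), radius l
|centre ₂|²−|centre ₁|² = 0.0127;  |centre ₃|²−|centre ₁|² = 0.0100
[-0.7946 0.5196 0.2546]·P = 0.0127;  [-0.7837 -0.5008 0.1314]·P = 0.0100
Cramer: x(z) = -0.0144+0.2432z;  y(z) = 0.0024-0.1181z
sphere 1 gives Az²+Bz+C=0 with A=1.0731, B=0.1268, C=-0.0177;  B²−4AC=0.0922;  roots -0.2006, 0.0824;  negative root z = -0.2006
x = -0.0631, y = 0.0261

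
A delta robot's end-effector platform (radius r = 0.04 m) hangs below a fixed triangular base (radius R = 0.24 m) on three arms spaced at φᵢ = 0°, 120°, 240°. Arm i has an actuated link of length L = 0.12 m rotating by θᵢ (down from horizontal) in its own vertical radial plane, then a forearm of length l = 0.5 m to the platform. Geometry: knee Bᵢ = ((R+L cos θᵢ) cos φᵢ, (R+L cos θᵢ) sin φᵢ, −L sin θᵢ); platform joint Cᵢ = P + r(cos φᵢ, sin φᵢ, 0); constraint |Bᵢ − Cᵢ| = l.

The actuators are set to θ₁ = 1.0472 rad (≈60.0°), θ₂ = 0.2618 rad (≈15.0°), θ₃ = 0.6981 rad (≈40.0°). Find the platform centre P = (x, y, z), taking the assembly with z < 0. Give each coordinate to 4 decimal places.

(-0.0770, 0.0485, -0.4701)

S1 = (0.2600·cos0.0°, 0.2600·sin0.0°, -0.1039) = (0.2600, 0.0000, -0.1039)
arm 2 at φ=120.0°: ρ2 = 0.3159;  S2 = (-0.1580, 0.2736, -0.0311)
S3 = (0.2919·cos240.0°, 0.2919·sin240.0°, -0.0771) = (-0.1460, -0.2528, -0.0771)
subtract pairs → two planes through P
plane₁₂: -0.8359x+0.5472y+0.1457z = 0.0224
det = 0.8669;  x = -0.0211+0.1188z,  y = 0.0086+-0.0848z
sphere 1 gives Az²+Bz+C=0 with A=1.0213, B=0.1396, C=-0.1601;  B²−4AC=0.6736;  roots -0.4701, 0.3335;  negative root z = -0.4701
x = -0.0770, y = 0.0485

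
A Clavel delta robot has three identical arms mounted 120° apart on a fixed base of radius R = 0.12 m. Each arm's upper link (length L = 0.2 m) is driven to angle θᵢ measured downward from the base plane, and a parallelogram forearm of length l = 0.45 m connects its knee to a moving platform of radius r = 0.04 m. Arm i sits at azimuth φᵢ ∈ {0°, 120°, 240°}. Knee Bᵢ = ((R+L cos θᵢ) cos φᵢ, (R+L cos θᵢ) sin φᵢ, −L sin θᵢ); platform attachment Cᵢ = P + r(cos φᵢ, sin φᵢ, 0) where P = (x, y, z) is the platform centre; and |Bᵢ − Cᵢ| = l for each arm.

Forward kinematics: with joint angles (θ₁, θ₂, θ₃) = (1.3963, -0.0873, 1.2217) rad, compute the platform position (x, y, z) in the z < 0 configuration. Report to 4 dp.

arm 1 at φ=0.0°: (R−r)+L cos θ1 = 0.1147;  centre 1 = (0.1147, 0.0000, -0.1970)
arm 2 at φ=120.0°: (R−r)+L cos θ2 = 0.2792;  centre 2 = (-0.1396, 0.2418, 0.0174)
centre 3 = (0.1484·cos240.0°, 0.1484·sin240.0°, -0.1879) = (-0.0742, -0.1285, -0.1879)
subtract pairs → two planes through P
[-0.5087 0.4837 0.4288]·P = 0.0263;  [-0.3779 -0.2571 0.0181]·P = 0.0054
det = 0.3135;  x = -0.0299+0.3794z,  y = 0.0230+-0.4875z
quadratic in z: (1.3816)z²+(0.2618)z+(-0.1423)=0, √Δ=0.9245 → z ∈ {-0.4293, 0.2398}; z = -0.4293 (taking z<0)
x = -0.1928, y = 0.2323

(-0.1928, 0.2323, -0.4293)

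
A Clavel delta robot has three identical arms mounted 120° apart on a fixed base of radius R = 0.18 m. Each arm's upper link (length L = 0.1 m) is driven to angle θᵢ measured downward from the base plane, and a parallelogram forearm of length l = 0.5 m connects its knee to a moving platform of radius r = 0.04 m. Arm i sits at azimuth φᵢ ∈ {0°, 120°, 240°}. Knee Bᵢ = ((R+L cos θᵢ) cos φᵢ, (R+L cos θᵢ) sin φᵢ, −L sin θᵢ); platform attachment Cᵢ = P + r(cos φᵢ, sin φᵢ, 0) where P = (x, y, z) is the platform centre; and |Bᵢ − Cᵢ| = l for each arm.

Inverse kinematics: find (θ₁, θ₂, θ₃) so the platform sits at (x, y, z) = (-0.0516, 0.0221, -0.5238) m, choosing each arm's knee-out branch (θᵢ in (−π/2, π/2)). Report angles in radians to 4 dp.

θ₁ = 1.0472, θ₂ = 0.6111, θ₃ = 0.7858

φ1=0.0° → target in arm frame (-0.0516, 0.0221)
  A=0.1916, B=-0.5238, C=(l²−L²−A²−y'²−z²)/(2L)=-0.3578
  γ=atan2(-0.5238,0.1916)=-1.2201;  ψ=arccos(-0.6416)=2.2673;  θ1=γ+ψ≈1.0472
φ2=120.0° → target in arm frame (0.0449, 0.0336)
  A=0.0951, B=-0.5238, C=(l²−L²−A²−y'²−z²)/(2L)=-0.2227
  γ=atan2(-0.5238,0.0951)=-1.3913;  ψ=arccos(-0.4183)=2.0023;  θ2=γ+ψ≈0.6111
rotate P by −φ3: (0.0067, -0.0557, -0.5238)
  e−x'=0.1333;  (l²−L²−(e−x')²−y'²−z²)/2L = -0.2763
  θ3 = atan2(B,A) + arccos(C/0.5405) = 0.7858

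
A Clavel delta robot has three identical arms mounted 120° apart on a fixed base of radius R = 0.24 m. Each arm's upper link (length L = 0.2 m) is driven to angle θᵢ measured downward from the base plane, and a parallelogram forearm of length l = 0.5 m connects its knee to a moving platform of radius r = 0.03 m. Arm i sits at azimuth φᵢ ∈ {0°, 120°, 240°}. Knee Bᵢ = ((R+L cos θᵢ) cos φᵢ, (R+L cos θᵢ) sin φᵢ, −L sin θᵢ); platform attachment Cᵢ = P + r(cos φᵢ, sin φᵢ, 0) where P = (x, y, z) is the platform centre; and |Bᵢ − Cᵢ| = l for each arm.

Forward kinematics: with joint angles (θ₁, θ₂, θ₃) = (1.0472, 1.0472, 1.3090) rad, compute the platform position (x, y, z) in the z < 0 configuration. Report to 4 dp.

(0.0261, 0.0452, -0.5823)

O1 = (0.3100·cos0.0°, 0.3100·sin0.0°, -0.1732) = (0.3100, 0.0000, -0.1732)
arm 2 at φ=120.0°: e+L cos θ2 = 0.3100;  O2 = (-0.1550, 0.2685, -0.1732)
arm 3 at φ=240.0°: e+L cos θ3 = 0.2618;  O3 = (-0.1309, -0.2267, -0.1932)
eliminate P² terms by subtracting sphere 1 from 2 and 3
linear system: -0.9300x+0.5369y = 0.0000−0.0000z; -0.8818x+-0.4534y = -0.0203−-0.0400z
det = 0.8951;  x = 0.0122+-0.0240z,  y = 0.0210+-0.0415z
quadratic in z: (1.0023)z²+(0.3589)z+(-0.1308)=0, √Δ=0.8083 → z ∈ {-0.5823, 0.2242}; z = -0.5823 (taking z<0)
x = 0.0261, y = 0.0452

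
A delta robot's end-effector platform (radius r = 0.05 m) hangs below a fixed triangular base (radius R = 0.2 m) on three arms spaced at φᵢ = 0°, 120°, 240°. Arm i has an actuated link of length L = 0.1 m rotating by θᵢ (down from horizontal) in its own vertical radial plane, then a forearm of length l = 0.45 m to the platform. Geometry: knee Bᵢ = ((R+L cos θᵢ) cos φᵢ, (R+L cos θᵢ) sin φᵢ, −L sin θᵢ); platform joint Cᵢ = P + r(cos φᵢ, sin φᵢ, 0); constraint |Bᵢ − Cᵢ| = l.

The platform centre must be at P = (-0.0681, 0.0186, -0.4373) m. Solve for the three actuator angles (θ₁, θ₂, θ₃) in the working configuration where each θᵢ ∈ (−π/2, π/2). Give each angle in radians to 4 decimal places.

θ₁ = 0.9602, θ₂ = 0.3493, θ₃ = 0.5233

rotate P by −φ1: (-0.0681, 0.0186, -0.4373)
  A cos θ + B sin θ = C:  0.2181·cos θ + -0.4373·sin θ = -0.2332
  γ=atan2(-0.4373,0.2181)=-1.1082;  ψ=arccos(-0.4773)=2.0683;  θ1=γ+ψ≈0.9602
rotate P by −φ2: (0.0502, 0.0497, -0.4373)
  A=0.0998, B=-0.4373, C=(l²−L²−A²−y'²−z²)/(2L)=-0.0558
  γ=atan2(-0.4373,0.0998)=-1.3463;  ψ=arccos(-0.1245)=1.6956;  θ2=γ+ψ≈0.3493
arm 3 (φ=240.0°): x'=0.0179, y'=-0.0683
  A=0.1321, B=-0.4373, C=(l²−L²−A²−y'²−z²)/(2L)=-0.1042
  θ3 = atan2(B,A) + arccos(C/0.4568) = 0.5233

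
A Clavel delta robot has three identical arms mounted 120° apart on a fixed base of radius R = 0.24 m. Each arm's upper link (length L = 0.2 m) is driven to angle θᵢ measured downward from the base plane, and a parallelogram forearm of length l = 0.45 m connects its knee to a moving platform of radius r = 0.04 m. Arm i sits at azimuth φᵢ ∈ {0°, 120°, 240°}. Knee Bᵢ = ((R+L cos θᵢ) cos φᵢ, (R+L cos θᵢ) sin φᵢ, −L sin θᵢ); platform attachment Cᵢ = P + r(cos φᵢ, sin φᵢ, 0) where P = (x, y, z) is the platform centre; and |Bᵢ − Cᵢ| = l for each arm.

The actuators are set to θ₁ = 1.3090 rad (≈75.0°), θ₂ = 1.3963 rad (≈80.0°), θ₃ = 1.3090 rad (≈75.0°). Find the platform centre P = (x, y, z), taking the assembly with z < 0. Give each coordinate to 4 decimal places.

arm 1 at φ=0.0°: ρ1 = 0.2518;  O1 = (0.2518, 0.0000, -0.1932)
O2 = (0.2347·cos120.0°, 0.2347·sin120.0°, -0.1970) = (-0.1174, 0.2033, -0.1970)
arm 3 at φ=240.0°: ρ3 = 0.2518;  O3 = (-0.1259, -0.2180, -0.1932)
subtract pairs → two planes through P
plane₁₂: -0.7382x+0.4066y+-0.0076z = -0.0068
Cramer: x(z) = 0.0047-0.0052z;  y(z) = -0.0082+0.0091z
sphere 1 gives Az²+Bz+C=0 with A=1.0001, B=0.3888, C=-0.1041;  B²−4AC=0.5676;  roots -0.5710, 0.1823;  negative root z = -0.5710
x = 0.0077, y = -0.0134

(0.0077, -0.0134, -0.5710)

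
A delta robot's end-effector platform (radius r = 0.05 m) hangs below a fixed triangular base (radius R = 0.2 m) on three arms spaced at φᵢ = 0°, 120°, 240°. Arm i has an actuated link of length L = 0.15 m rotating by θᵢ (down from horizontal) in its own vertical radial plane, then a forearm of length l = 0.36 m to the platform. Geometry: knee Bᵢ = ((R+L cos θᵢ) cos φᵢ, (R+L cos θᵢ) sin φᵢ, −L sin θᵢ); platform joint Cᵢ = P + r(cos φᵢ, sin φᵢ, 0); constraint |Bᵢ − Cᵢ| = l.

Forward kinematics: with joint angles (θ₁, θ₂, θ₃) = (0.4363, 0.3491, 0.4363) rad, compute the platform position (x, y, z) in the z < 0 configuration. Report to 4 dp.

arm 1 at φ=0.0°: e+L cos θ1 = 0.2859;  S1 = (0.2859, 0.0000, -0.0634)
arm 2 at φ=120.0°: e+L cos θ2 = 0.2910;  S2 = (-0.1455, 0.2520, -0.0513)
S3 = (0.2859·cos240.0°, 0.2859·sin240.0°, -0.0634) = (-0.1430, -0.2476, -0.0634)
eliminate P² terms by subtracting sphere 1 from 2 and 3
linear system: -0.8628x+0.5039y = 0.0015−0.0242z; -0.8578x+-0.4953y = 0.0000−0.0000z
det = 0.8597;  x = -0.0009+0.0139z,  y = 0.0015+-0.0241z
sphere 1 gives Az²+Bz+C=0 with A=1.0008, B=0.1187, C=-0.0433;  B²−4AC=0.1875;  roots -0.2757, 0.1570;  negative root z = -0.2757
x = -0.0047, y = 0.0081

(-0.0047, 0.0081, -0.2757)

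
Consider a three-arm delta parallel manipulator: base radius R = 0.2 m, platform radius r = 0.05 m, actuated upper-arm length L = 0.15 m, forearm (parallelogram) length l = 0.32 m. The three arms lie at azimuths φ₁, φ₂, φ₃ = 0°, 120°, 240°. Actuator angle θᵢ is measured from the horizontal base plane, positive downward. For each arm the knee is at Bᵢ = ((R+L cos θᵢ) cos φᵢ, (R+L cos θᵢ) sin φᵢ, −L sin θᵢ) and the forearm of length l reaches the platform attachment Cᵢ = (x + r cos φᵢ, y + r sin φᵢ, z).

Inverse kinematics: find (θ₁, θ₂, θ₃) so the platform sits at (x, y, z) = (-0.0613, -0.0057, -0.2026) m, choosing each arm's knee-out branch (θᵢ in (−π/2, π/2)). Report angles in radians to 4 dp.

θ₁ = 0.8728, θ₂ = 0.2619, θ₃ = 0.1747

φ1=0.0° → target in arm frame (-0.0613, -0.0057)
  e−x'=0.2113;  (l²−L²−(e−x')²−y'²−z²)/2L = -0.0194
  √(A²+B²)=0.2927;  θ1 = -0.7644+1.6372 ≈ 0.8728
rotate P by −φ2: (0.0257, 0.0559, -0.2026)
  A cos θ + B sin θ = C:  0.1243·cos θ + -0.2026·sin θ = 0.0676
  √(A²+B²)=0.2377;  θ2 = -1.0205+1.2824 ≈ 0.2619
rotate P by −φ3: (0.0356, -0.0502, -0.2026)
  A cos θ + B sin θ = C:  0.1144·cos θ + -0.2026·sin θ = 0.0775
  θ3 = atan2(B,A) + arccos(C/0.2327) = 0.1747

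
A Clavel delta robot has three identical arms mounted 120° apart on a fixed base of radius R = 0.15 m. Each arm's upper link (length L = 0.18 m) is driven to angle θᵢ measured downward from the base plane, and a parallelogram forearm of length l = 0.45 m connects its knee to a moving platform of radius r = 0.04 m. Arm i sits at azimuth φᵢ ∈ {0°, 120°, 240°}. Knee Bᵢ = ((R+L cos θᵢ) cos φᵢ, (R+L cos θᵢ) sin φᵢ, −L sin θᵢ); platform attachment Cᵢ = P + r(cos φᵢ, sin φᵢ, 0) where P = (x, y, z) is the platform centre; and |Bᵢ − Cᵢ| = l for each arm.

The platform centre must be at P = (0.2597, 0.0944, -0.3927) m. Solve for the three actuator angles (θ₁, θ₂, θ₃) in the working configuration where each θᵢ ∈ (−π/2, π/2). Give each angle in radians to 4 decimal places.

θ₁ = -0.2620, θ₂ = 0.9599, θ₃ = 1.3963

φ1=0.0° → target in arm frame (0.2597, 0.0944)
  A cos θ + B sin θ = C:  -0.1497·cos θ + -0.3927·sin θ = -0.0429
  √(A²+B²)=0.4203;  θ1 = -1.9350+1.6730 ≈ -0.2620
arm 2 (φ=120.0°): x'=-0.0481, y'=-0.2721
  A cos θ + B sin θ = C:  0.1581·cos θ + -0.3927·sin θ = -0.2310
  γ=atan2(-0.3927,0.1581)=-1.1881;  ψ=arccos(-0.5456)=2.1479;  θ2=γ+ψ≈0.9599
φ3=240.0° → target in arm frame (-0.2116, 0.1777)
  A cos θ + B sin θ = C:  0.3216·cos θ + -0.3927·sin θ = -0.3309
  γ=atan2(-0.3927,0.3216)=-0.8846;  ψ=arccos(-0.6519)=2.2809;  θ3=γ+ψ≈1.3963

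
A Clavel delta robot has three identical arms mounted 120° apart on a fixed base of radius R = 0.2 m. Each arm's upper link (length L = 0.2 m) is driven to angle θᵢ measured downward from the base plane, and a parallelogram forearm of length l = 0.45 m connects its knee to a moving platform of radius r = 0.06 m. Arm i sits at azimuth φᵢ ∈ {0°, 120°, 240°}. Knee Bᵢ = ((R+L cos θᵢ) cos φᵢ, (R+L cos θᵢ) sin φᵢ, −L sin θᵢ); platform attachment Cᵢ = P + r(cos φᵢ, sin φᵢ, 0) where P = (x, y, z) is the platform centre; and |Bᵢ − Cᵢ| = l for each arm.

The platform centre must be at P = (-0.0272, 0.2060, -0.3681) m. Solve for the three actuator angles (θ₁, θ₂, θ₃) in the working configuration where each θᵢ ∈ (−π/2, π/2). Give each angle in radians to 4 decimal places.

θ₁ = 0.6980, θ₂ = -0.2616, θ₃ = 1.1345

arm 1 (φ=0.0°): x'=-0.0272, y'=0.2060
  A=0.1672, B=-0.3681, C=(l²−L²−A²−y'²−z²)/(2L)=-0.1085
  √(A²+B²)=0.4043;  θ1 = -1.1444+1.8424 ≈ 0.6980
φ2=120.0° → target in arm frame (0.1920, -0.0794)
  A=-0.0520, B=-0.3681, C=(l²−L²−A²−y'²−z²)/(2L)=0.0450
  γ=atan2(-0.3681,-0.0520)=-1.7111;  ψ=arccos(0.1210)=1.4495;  θ2=γ+ψ≈-0.2616
arm 3 (φ=240.0°): x'=-0.1648, y'=-0.1266
  A cos θ + B sin θ = C:  0.3048·cos θ + -0.3681·sin θ = -0.2048
  γ=atan2(-0.3681,0.3048)=-0.8792;  ψ=arccos(-0.4285)=2.0136;  θ3=γ+ψ≈1.1345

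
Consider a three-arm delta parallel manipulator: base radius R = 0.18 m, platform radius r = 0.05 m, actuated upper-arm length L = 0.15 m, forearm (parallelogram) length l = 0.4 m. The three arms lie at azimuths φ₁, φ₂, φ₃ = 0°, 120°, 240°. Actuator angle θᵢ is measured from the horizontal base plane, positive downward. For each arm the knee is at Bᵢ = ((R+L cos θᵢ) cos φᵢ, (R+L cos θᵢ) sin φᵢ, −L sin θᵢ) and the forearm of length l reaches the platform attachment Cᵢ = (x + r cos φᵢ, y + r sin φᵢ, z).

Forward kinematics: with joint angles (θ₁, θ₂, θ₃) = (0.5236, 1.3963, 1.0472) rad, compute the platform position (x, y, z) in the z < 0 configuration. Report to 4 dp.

(0.1135, -0.0545, -0.4433)

φ1=0.0°: virtual centre (0.2599, 0.0000, -0.0750), radius l
arm 2 at φ=120.0°: e+L cos θ2 = 0.1560;  O2 = (-0.0780, 0.1351, -0.1477)
O3 = (0.2050·cos240.0°, 0.2050·sin240.0°, -0.1299) = (-0.1025, -0.1775, -0.1299)
|O₂|²−|O₁|² = -0.0270;  |O₃|²−|O₁|² = -0.0143
linear system: -0.6758x+0.2703y = -0.0270−-0.1454z; -0.7248x+-0.3551y = -0.0143−-0.1098z
Cramer: x(z) = 0.0308-0.1866z;  y(z) = -0.0228+0.0716z
quadratic in z: (1.0399)z²+(0.2322)z+(-0.1014)=0, √Δ=0.6897 → z ∈ {-0.4433, 0.2200}; z = -0.4433 (taking z<0)
x = 0.1135, y = -0.0545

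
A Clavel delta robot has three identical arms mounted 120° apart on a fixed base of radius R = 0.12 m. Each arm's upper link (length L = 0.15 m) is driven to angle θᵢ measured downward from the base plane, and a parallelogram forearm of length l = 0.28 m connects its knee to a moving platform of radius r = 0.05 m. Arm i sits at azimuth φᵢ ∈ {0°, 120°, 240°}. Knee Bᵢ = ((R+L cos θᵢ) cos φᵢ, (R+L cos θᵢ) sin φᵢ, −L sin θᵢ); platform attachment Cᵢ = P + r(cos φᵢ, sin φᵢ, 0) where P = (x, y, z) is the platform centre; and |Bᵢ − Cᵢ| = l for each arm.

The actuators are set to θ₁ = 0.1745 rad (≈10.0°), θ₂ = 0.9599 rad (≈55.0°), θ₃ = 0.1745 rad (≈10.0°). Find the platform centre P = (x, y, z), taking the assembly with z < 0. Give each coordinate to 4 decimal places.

O1 = (0.2177·cos0.0°, 0.2177·sin0.0°, -0.0260) = (0.2177, 0.0000, -0.0260)
φ2=120.0°: virtual centre (-0.0780, 0.1351, -0.1229), radius l
φ3=240.0°: virtual centre (-0.1089, -0.1886, -0.0260), radius l
|O₂|²−|O₁|² = -0.0086;  |O₃|²−|O₁|² = 0.0000
linear system: -0.5915x+0.2703y = -0.0086−-0.1937z; -0.6532x+-0.3771y = 0.0000−0.0000z
Cramer: x(z) = 0.0081-0.1828z;  y(z) = -0.0141+0.3166z
into |P−O₁|² = l²: 1.1336z² + 0.1198z + -0.0336 = 0;  Δ = 0.1667;  z = -0.2329 or 0.1273 → z<0 root = -0.2329
x = 0.0507, y = -0.0878

(0.0507, -0.0878, -0.2329)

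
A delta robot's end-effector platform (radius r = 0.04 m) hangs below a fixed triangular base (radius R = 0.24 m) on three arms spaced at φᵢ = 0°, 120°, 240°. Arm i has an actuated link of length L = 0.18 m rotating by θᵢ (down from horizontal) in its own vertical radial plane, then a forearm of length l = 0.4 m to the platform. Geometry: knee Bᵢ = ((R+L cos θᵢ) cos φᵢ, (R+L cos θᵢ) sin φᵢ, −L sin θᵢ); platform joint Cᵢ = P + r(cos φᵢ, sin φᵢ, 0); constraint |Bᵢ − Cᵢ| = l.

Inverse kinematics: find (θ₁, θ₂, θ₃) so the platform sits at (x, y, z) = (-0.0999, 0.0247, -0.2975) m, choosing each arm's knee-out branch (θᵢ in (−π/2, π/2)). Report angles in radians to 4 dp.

φ1=0.0° → target in arm frame (-0.0999, 0.0247)
  A=0.2999, B=-0.2975, C=(l²−L²−A²−y'²−z²)/(2L)=-0.1429
  √(A²+B²)=0.4224;  θ1 = -0.7814+1.9160 ≈ 1.1346
rotate P by −φ2: (0.0713, 0.0742, -0.2975)
  A=0.1287, B=-0.2975, C=(l²−L²−A²−y'²−z²)/(2L)=0.0473
  θ2 = atan2(B,A) + arccos(C/0.3241) = 0.2616
φ3=240.0° → target in arm frame (0.0286, -0.0989)
  A=0.1714, B=-0.2975, C=(l²−L²−A²−y'²−z²)/(2L)=-0.0002
  θ3 = atan2(B,A) + arccos(C/0.3434) = 0.5234

θ₁ = 1.1346, θ₂ = 0.2616, θ₃ = 0.5234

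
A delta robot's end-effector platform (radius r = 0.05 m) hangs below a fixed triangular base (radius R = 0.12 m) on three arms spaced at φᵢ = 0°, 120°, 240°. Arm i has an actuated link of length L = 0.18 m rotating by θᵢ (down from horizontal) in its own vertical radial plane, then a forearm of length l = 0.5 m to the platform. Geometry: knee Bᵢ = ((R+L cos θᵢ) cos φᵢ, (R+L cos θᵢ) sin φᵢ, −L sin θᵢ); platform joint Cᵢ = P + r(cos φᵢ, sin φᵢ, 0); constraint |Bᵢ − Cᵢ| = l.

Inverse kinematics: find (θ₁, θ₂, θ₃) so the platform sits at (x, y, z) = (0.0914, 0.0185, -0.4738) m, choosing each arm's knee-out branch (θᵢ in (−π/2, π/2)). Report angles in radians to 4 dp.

rotate P by −φ1: (0.0914, 0.0185, -0.4738)
  A cos θ + B sin θ = C:  -0.0214·cos θ + -0.4738·sin θ = -0.0214
  θ1 = atan2(B,A) + arccos(C/0.4743) = -0.0001
arm 2 (φ=120.0°): x'=-0.0297, y'=-0.0884
  A cos θ + B sin θ = C:  0.0997·cos θ + -0.4738·sin θ = -0.0684
  θ2 = atan2(B,A) + arccos(C/0.4842) = 0.3492
φ3=240.0° → target in arm frame (-0.0617, 0.0699)
  A=0.1317, B=-0.4738, C=(l²−L²−A²−y'²−z²)/(2L)=-0.0809
  γ=atan2(-0.4738,0.1317)=-1.2996;  ψ=arccos(-0.1645)=1.7361;  θ3=γ+ψ≈0.4364

θ₁ = -0.0001, θ₂ = 0.3492, θ₃ = 0.4364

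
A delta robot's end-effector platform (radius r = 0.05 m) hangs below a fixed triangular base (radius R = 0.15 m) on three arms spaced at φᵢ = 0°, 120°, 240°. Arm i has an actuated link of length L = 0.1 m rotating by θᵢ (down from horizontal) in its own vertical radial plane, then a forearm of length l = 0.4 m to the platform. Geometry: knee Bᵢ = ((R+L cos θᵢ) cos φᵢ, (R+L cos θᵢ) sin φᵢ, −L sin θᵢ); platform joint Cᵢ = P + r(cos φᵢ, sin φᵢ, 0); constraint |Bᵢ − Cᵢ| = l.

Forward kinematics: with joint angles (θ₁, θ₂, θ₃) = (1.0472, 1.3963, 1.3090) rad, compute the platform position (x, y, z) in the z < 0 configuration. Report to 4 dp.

arm 1 at φ=0.0°: e+L cos θ1 = 0.1500;  centre 1 = (0.1500, 0.0000, -0.0866)
φ2=120.0°: virtual centre (-0.0587, 0.1016, -0.0985), radius l
φ3=240.0°: virtual centre (-0.0629, -0.1090, -0.0966), radius l
|centre ₂|²−|centre ₁|² = -0.0065;  |centre ₃|²−|centre ₁|² = -0.0048
plane₁₂: -0.4174x+0.2033y+-0.0238z = -0.0065
det = 0.1776;  x = 0.0135+-0.0520z,  y = -0.0043+0.0100z
sphere 1 gives Az²+Bz+C=0 with A=1.0028, B=0.1873, C=-0.1339;  B²−4AC=0.5720;  roots -0.4705, 0.2837;  negative root z = -0.4705
x = 0.0380, y = -0.0090

(0.0380, -0.0090, -0.4705)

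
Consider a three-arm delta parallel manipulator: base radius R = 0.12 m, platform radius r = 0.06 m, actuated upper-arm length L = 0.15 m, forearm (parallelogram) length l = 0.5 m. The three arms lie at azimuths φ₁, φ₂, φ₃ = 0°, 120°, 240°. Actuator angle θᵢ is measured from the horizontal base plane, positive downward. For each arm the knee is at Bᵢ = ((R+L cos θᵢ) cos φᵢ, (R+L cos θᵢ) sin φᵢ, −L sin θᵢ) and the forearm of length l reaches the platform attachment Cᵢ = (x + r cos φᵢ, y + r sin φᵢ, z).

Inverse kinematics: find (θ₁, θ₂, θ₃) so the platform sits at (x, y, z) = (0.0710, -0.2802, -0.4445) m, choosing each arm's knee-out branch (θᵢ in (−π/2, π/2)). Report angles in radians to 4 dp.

θ₁ = 0.3491, θ₂ = 1.2217, θ₃ = -0.0871

φ1=0.0° → target in arm frame (0.0710, -0.2802)
  A cos θ + B sin θ = C:  -0.0110·cos θ + -0.4445·sin θ = -0.1624
  θ1 = atan2(B,A) + arccos(C/0.4446) = 0.3491
rotate P by −φ2: (-0.2782, 0.0786, -0.4445)
  A=0.3382, B=-0.4445, C=(l²−L²−A²−y'²−z²)/(2L)=-0.3020
  θ2 = atan2(B,A) + arccos(C/0.5585) = 1.2217
φ3=240.0° → target in arm frame (0.2072, 0.2016)
  e−x'=-0.1472;  (l²−L²−(e−x')²−y'²−z²)/2L = -0.1079
  γ=atan2(-0.4445,-0.1472)=-1.8905;  ψ=arccos(-0.2305)=1.8034;  θ3=γ+ψ≈-0.0871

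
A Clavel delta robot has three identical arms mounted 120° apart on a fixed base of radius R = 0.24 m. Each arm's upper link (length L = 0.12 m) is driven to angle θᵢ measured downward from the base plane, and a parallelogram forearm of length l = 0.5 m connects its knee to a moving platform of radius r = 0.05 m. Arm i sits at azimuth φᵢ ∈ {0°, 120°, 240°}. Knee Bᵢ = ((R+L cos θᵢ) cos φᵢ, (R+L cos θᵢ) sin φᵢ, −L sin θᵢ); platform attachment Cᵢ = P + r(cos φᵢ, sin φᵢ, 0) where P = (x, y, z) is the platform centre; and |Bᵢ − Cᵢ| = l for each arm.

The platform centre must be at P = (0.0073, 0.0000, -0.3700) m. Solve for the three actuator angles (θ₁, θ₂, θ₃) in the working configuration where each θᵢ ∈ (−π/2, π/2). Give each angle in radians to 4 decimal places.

θ₁ = -0.2616, θ₂ = -0.1742, θ₃ = -0.1742

arm 1 (φ=0.0°): x'=0.0073, y'=0.0000
  A=0.1827, B=-0.3700, C=(l²−L²−A²−y'²−z²)/(2L)=0.2722
  θ1 = atan2(B,A) + arccos(C/0.4126) = -0.2616
rotate P by −φ2: (-0.0036, -0.0063, -0.3700)
  e−x'=0.1936;  (l²−L²−(e−x')²−y'²−z²)/2L = 0.2548
  γ=atan2(-0.3700,0.1936)=-1.0886;  ψ=arccos(0.6102)=0.9145;  θ2=γ+ψ≈-0.1742
arm 3 (φ=240.0°): x'=-0.0037, y'=0.0063
  A cos θ + B sin θ = C:  0.1937·cos θ + -0.3700·sin θ = 0.2548
  θ3 = atan2(B,A) + arccos(C/0.4176) = -0.1742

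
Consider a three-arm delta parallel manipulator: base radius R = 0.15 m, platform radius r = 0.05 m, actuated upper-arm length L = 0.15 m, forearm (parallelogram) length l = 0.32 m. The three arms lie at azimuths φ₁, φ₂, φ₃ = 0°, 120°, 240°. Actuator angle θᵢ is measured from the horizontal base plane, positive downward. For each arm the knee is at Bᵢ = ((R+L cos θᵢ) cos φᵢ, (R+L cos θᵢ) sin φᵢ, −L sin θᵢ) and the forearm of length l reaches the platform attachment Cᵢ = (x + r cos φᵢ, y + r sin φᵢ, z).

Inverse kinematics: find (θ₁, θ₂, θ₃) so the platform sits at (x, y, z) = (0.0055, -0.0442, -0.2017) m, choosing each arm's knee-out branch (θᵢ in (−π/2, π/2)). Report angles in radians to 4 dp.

θ₁ = 0.0003, θ₂ = 0.3495, θ₃ = -0.2617

rotate P by −φ1: (0.0055, -0.0442, -0.2017)
  A cos θ + B sin θ = C:  0.0945·cos θ + -0.2017·sin θ = 0.0944
  γ=atan2(-0.2017,0.0945)=-1.1327;  ψ=arccos(0.4240)=1.1329;  θ1=γ+ψ≈0.0003
rotate P by −φ2: (-0.0410, 0.0173, -0.2017)
  e−x'=0.1410;  (l²−L²−(e−x')²−y'²−z²)/2L = 0.0634
  γ=atan2(-0.2017,0.1410)=-0.9606;  ψ=arccos(0.2577)=1.3101;  θ2=γ+ψ≈0.3495
arm 3 (φ=240.0°): x'=0.0355, y'=0.0269
  A cos θ + B sin θ = C:  0.0645·cos θ + -0.2017·sin θ = 0.1145
  γ=atan2(-0.2017,0.0645)=-1.2614;  ψ=arccos(0.5405)=0.9997;  θ3=γ+ψ≈-0.2617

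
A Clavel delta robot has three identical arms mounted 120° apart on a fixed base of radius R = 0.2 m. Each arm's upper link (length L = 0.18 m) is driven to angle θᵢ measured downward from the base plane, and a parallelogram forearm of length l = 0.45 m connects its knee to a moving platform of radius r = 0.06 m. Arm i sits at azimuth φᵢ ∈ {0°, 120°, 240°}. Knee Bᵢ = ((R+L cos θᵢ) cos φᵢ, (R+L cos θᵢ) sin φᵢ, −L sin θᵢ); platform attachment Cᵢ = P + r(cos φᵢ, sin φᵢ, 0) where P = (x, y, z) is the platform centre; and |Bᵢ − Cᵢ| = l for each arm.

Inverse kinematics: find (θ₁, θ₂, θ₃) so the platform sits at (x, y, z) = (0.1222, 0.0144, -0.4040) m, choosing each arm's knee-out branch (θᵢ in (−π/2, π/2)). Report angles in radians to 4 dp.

rotate P by −φ1: (0.1222, 0.0144, -0.4040)
  A=0.0178, B=-0.4040, C=(l²−L²−A²−y'²−z²)/(2L)=0.0177
  θ1 = atan2(B,A) + arccos(C/0.4044) = 0.0003
arm 2 (φ=120.0°): x'=-0.0486, y'=-0.1130
  A cos θ + B sin θ = C:  0.1886·cos θ + -0.4040·sin θ = -0.1152
  θ2 = atan2(B,A) + arccos(C/0.4459) = 0.6982
φ3=240.0° → target in arm frame (-0.0736, 0.0986)
  e−x'=0.2136;  (l²−L²−(e−x')²−y'²−z²)/2L = -0.1346
  θ3 = atan2(B,A) + arccos(C/0.4570) = 0.7853

θ₁ = 0.0003, θ₂ = 0.6982, θ₃ = 0.7853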